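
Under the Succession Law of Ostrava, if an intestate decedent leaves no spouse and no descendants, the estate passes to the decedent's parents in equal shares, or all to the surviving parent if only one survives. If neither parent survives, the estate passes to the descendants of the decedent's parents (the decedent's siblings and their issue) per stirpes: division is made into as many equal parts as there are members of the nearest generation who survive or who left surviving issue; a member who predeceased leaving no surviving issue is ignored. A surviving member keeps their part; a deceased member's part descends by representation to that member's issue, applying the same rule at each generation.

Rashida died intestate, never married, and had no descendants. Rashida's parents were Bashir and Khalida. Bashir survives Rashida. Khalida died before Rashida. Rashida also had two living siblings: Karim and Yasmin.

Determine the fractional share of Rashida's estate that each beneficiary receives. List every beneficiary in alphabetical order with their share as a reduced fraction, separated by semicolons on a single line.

Bashir 1

Only one parent, Bashir, survives, so Bashir takes the entire estate. The siblings take nothing because a surviving parent has priority.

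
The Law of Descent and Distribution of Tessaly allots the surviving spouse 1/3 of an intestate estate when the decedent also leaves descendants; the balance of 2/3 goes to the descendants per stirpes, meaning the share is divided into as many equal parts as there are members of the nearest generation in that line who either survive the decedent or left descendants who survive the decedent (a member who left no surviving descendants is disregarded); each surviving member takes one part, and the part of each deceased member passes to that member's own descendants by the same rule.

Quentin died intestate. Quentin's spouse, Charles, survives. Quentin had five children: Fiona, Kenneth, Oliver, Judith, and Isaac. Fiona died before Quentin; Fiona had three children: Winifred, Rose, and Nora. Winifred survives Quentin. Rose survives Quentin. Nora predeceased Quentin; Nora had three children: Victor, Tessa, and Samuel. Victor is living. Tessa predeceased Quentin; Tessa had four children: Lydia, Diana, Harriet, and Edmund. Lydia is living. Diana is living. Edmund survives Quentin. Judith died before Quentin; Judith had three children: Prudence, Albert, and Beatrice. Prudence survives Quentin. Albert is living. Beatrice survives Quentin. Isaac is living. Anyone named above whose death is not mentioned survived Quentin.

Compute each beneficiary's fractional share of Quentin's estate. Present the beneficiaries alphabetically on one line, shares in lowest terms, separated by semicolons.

Albert 2/45; Beatrice 2/45; Charles 1/3; Diana 1/270; Edmund 1/270; Harriet 1/270; Isaac 2/15; Kenneth 2/15; Lydia 1/270; Oliver 2/15; Prudence 2/45; Rose 2/45; Samuel 2/135; Victor 2/135; Winifred 2/45

Charles, as surviving spouse, takes 1/3.
The remaining 2/3 passes to Quentin's descendants per stirpes.
The 2/3 is divided into 5 equal shares of 2/15 among Fiona, Kenneth, Oliver, Judith, Isaac.
Fiona predeceased; the 2/15 allotted to Fiona's branch passes to Fiona's issue by representation.
The 2/15 is divided into 3 equal shares of 2/45 among Winifred, Rose, Nora.
Winifred is living and takes 2/45.
Rose is living and takes 2/45.
Nora predeceased; the 2/45 allotted to Nora's branch passes to Nora's issue by representation.
The 2/45 is divided into 3 equal shares of 2/135 among Victor, Tessa, Samuel.
Victor is living and takes 2/135.
Tessa predeceased; the 2/135 allotted to Tessa's branch passes to Tessa's issue by representation.
The 2/135 is divided into 4 equal shares of 1/270 among Lydia, Diana, Harriet, Edmund.
Lydia is living and takes 1/270.
Diana is living and takes 1/270.
Harriet is living and takes 1/270.
Edmund is living and takes 1/270.
Samuel is living and takes 2/135.
Kenneth is living and takes 2/15.
Oliver is living and takes 2/15.
Judith predeceased; the 2/15 allotted to Judith's branch passes to Judith's issue by representation.
The 2/15 is divided into 3 equal shares of 2/45 among Prudence, Albert, Beatrice.
Prudence is living and takes 2/45.
Albert is living and takes 2/45.
Beatrice is living and takes 2/45.
Isaac is living and takes 2/15.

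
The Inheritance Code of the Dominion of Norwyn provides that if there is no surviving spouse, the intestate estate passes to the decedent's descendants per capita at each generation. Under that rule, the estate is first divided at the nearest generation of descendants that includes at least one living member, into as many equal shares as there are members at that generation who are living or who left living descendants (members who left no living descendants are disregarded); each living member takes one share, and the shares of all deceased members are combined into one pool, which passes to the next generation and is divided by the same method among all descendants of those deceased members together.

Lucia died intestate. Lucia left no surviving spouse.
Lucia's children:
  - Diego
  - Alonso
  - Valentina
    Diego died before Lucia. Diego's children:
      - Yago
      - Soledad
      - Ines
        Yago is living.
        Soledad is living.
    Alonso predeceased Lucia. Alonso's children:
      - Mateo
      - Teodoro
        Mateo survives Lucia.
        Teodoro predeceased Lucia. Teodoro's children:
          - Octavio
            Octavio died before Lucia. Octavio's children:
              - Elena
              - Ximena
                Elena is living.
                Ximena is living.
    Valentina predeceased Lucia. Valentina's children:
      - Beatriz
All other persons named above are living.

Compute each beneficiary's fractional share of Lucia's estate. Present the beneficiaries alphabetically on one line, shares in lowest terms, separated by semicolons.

There is no surviving spouse, so the entire estate passes to Lucia's descendants per capita at each generation.
No one at generation 1 (Diego, Alonso, Valentina) is living; moving to the next generation.
At generation 2 (Yago, Soledad, Ines, Mateo, Teodoro, Beatriz) there are 6 shares of (1)/6 = 1/6 each.
Living: Yago, Soledad, Ines, Mateo, and Beatriz — each takes 1/6.
Deceased: Teodoro. That 1/6 share is carried to generation 3.
At generation 3 (Octavio) there are 1 shares of (1/6)/1 = 1/6 each.
Deceased: Octavio. That 1/6 share is carried to generation 4.
At generation 4 (Elena, Ximena) there are 2 shares of (1/6)/2 = 1/12 each.
Living: Elena and Ximena — each takes 1/12.

Beatriz 1/6; Elena 1/12; Ines 1/6; Mateo 1/6; Soledad 1/6; Ximena 1/12; Yago 1/6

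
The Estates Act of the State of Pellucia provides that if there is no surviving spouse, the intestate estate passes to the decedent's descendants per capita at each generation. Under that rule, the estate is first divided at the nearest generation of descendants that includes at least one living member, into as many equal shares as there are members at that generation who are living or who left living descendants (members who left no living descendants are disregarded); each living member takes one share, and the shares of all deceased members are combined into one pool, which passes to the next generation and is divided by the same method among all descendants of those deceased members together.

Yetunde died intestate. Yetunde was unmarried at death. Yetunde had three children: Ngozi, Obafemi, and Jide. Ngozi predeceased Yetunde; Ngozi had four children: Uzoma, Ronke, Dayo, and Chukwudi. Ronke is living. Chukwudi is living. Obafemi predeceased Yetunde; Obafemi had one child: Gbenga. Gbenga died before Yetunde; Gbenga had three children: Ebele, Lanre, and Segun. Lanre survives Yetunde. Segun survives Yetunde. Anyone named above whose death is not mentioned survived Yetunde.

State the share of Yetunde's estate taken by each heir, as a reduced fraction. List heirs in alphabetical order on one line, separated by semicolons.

There is no surviving spouse, so the entire estate passes to Yetunde's descendants per capita at each generation.
At generation 1 (Ngozi, Obafemi, Jide) there are 3 shares of (1)/3 = 1/3 each.
Living: Jide — each takes 1/3.
Deceased: Ngozi and Obafemi. Their combined 2/3 is pooled and carried to generation 2.
At generation 2 (Uzoma, Ronke, Dayo, Chukwudi, Gbenga) there are 5 shares of (2/3)/5 = 2/15 each.
Living: Uzoma, Ronke, Dayo, and Chukwudi — each takes 2/15.
Deceased: Gbenga. That 2/15 share is carried to generation 3.
At generation 3 (Ebele, Lanre, Segun) there are 3 shares of (2/15)/3 = 2/45 each.
Living: Ebele, Lanre, and Segun — each takes 2/45.

Chukwudi 2/15; Dayo 2/15; Ebele 2/45; Jide 1/3; Lanre 2/45; Ronke 2/15; Segun 2/45; Uzoma 2/15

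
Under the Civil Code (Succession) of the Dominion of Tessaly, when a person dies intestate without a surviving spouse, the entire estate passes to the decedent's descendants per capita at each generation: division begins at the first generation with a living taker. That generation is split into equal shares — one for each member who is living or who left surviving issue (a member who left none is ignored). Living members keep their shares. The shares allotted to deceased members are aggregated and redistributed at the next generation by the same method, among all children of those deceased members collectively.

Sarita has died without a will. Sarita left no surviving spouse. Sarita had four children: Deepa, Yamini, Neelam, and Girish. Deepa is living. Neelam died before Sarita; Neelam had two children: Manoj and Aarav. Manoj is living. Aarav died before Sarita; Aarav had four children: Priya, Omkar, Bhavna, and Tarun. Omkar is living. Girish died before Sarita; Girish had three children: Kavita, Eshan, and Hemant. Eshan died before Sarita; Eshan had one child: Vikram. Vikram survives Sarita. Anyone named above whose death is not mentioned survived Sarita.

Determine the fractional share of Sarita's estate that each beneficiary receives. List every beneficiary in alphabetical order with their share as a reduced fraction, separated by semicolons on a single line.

There is no surviving spouse, so the entire estate passes to Sarita's descendants per capita at each generation.
At generation 1 (Deepa, Yamini, Neelam, Girish) there are 4 shares of (1)/4 = 1/4 each.
Living: Deepa and Yamini — each takes 1/4.
Deceased: Neelam and Girish. Their combined 1/2 is pooled and carried to generation 2.
At generation 2 (Manoj, Aarav, Kavita, Eshan, Hemant) there are 5 shares of (1/2)/5 = 1/10 each.
Living: Manoj, Kavita, and Hemant — each takes 1/10.
Deceased: Aarav and Eshan. Their combined 1/5 is pooled and carried to generation 3.
At generation 3 (Priya, Omkar, Bhavna, Tarun, Vikram) there are 5 shares of (1/5)/5 = 1/25 each.
Living: Priya, Omkar, Bhavna, Tarun, and Vikram — each takes 1/25.

Bhavna 1/25; Deepa 1/4; Hemant 1/10; Kavita 1/10; Manoj 1/10; Omkar 1/25; Priya 1/25; Tarun 1/25; Vikram 1/25; Yamini 1/4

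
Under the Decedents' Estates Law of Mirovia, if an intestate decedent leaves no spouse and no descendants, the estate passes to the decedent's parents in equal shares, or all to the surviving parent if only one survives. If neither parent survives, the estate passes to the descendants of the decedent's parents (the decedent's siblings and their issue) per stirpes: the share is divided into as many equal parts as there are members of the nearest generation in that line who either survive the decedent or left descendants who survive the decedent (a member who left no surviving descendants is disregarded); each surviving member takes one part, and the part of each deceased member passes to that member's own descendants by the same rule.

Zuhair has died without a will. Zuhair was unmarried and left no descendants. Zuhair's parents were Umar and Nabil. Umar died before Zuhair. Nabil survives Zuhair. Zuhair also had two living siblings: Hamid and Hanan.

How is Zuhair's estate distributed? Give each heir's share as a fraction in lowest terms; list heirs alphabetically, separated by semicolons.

Nabil 1

Only one parent, Nabil, survives, so Nabil takes the entire estate. The siblings take nothing because a surviving parent has priority.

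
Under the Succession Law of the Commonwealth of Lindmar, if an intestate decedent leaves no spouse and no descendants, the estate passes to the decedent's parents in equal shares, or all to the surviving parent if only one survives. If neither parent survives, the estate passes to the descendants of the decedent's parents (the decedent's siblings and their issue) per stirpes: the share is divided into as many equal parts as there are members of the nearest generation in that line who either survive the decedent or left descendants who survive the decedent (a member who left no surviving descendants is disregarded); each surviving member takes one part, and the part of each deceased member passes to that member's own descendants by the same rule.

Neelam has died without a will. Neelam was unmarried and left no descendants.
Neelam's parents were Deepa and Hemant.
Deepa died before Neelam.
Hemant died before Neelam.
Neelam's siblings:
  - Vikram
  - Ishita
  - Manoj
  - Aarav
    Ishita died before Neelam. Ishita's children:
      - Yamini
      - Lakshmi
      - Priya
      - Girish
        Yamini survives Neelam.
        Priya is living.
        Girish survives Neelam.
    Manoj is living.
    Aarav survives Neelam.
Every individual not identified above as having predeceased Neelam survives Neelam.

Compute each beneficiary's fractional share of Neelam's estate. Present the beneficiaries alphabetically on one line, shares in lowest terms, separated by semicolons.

Neither parent survives and there are no descendants, so the estate passes to Neelam's siblings and their issue per stirpes.
The estate is divided into 4 equal shares of 1/4 among Vikram, Ishita, Manoj, Aarav.
Vikram is living and takes 1/4.
Ishita predeceased; the 1/4 allotted to Ishita's branch passes to Ishita's issue by representation.
The 1/4 is divided into 4 equal shares of 1/16 among Yamini, Lakshmi, Priya, Girish.
Yamini is living and takes 1/16.
Lakshmi is living and takes 1/16.
Priya is living and takes 1/16.
Girish is living and takes 1/16.
Manoj is living and takes 1/4.
Aarav is living and takes 1/4.

Aarav 1/4; Girish 1/16; Lakshmi 1/16; Manoj 1/4; Priya 1/16; Vikram 1/4; Yamini 1/16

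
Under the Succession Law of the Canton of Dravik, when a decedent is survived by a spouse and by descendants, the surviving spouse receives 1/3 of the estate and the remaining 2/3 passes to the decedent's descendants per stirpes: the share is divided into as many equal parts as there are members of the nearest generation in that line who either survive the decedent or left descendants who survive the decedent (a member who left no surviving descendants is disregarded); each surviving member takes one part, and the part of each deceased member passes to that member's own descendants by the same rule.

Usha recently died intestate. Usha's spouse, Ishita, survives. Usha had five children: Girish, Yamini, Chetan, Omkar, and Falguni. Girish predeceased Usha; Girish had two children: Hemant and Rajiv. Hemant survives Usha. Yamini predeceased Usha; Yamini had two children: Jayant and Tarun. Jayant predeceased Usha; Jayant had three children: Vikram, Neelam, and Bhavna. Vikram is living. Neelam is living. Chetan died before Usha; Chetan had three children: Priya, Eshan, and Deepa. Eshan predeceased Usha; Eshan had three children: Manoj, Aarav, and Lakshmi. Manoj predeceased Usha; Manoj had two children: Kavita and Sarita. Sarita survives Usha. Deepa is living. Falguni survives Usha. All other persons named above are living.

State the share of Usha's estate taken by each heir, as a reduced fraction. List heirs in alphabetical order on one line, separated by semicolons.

Ishita, as surviving spouse, takes 1/3.
The remaining 2/3 passes to Usha's descendants per stirpes.
The 2/3 is divided into 5 equal shares of 2/15 among Girish, Yamini, Chetan, Omkar, Falguni.
Girish predeceased; the 2/15 allotted to Girish's branch passes to Girish's issue by representation.
The 2/15 is divided into 2 equal shares of 1/15 among Hemant, Rajiv.
Hemant is living and takes 1/15.
Rajiv is living and takes 1/15.
Yamini predeceased; the 2/15 allotted to Yamini's branch passes to Yamini's issue by representation.
The 2/15 is divided into 2 equal shares of 1/15 among Jayant, Tarun.
Jayant predeceased; the 1/15 allotted to Jayant's branch passes to Jayant's issue by representation.
The 1/15 is divided into 3 equal shares of 1/45 among Vikram, Neelam, Bhavna.
Vikram is living and takes 1/45.
Neelam is living and takes 1/45.
Bhavna is living and takes 1/45.
Tarun is living and takes 1/15.
Chetan predeceased; the 2/15 allotted to Chetan's branch passes to Chetan's issue by representation.
The 2/15 is divided into 3 equal shares of 2/45 among Priya, Eshan, Deepa.
Priya is living and takes 2/45.
Eshan predeceased; the 2/45 allotted to Eshan's branch passes to Eshan's issue by representation.
The 2/45 is divided into 3 equal shares of 2/135 among Manoj, Aarav, Lakshmi.
Manoj predeceased; the 2/135 allotted to Manoj's branch passes to Manoj's issue by representation.
The 2/135 is divided into 2 equal shares of 1/135 among Kavita, Sarita.
Kavita is living and takes 1/135.
Sarita is living and takes 1/135.
Aarav is living and takes 2/135.
Lakshmi is living and takes 2/135.
Deepa is living and takes 2/45.
Omkar is living and takes 2/15.
Falguni is living and takes 2/15.

Aarav 2/135; Bhavna 1/45; Deepa 2/45; Falguni 2/15; Hemant 1/15; Ishita 1/3; Kavita 1/135; Lakshmi 2/135; Neelam 1/45; Omkar 2/15; Priya 2/45; Rajiv 1/15; Sarita 1/135; Tarun 1/15; Vikram 1/45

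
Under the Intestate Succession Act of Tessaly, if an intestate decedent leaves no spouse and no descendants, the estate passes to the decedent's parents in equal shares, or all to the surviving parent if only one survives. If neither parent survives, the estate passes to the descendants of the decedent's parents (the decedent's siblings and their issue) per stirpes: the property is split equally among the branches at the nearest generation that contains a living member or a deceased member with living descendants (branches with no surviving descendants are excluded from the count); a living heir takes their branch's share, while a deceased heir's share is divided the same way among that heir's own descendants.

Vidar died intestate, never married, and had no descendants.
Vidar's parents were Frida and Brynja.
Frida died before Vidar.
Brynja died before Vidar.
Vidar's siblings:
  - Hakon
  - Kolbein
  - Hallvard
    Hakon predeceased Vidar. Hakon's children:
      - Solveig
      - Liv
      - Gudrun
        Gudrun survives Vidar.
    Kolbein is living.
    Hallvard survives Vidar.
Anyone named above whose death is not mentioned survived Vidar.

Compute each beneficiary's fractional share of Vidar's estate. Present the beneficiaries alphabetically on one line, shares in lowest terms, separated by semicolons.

Gudrun 1/9; Hallvard 1/3; Kolbein 1/3; Liv 1/9; Solveig 1/9

Neither parent survives and there are no descendants, so the estate passes to Vidar's siblings and their issue per stirpes.
The estate is divided into 3 equal shares of 1/3 among Hakon, Kolbein, Hallvard.
Hakon predeceased; the 1/3 allotted to Hakon's branch passes to Hakon's issue by representation.
The 1/3 is divided into 3 equal shares of 1/9 among Solveig, Liv, Gudrun.
Solveig is living and takes 1/9.
Liv is living and takes 1/9.
Gudrun is living and takes 1/9.
Kolbein is living and takes 1/3.
Hallvard is living and takes 1/3.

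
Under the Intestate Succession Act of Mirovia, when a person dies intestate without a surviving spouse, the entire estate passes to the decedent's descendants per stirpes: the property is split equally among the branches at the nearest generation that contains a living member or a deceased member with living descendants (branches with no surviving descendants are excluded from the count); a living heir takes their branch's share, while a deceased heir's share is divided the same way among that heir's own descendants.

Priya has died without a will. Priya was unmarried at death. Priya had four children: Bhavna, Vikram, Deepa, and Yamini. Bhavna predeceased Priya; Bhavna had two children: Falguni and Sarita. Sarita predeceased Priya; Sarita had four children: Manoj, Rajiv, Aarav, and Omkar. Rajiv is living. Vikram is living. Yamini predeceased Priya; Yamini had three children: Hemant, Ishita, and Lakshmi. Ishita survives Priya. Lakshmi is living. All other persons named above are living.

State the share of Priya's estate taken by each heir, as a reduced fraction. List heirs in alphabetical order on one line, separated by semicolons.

Aarav 1/32; Deepa 1/4; Falguni 1/8; Hemant 1/12; Ishita 1/12; Lakshmi 1/12; Manoj 1/32; Omkar 1/32; Rajiv 1/32; Vikram 1/4

There is no surviving spouse, so the entire estate passes to Priya's descendants per stirpes.
The estate is divided into 4 equal shares of 1/4 among Bhavna, Vikram, Deepa, Yamini.
Bhavna predeceased; the 1/4 allotted to Bhavna's branch passes to Bhavna's issue by representation.
The 1/4 is divided into 2 equal shares of 1/8 among Falguni, Sarita.
Falguni is living and takes 1/8.
Sarita predeceased; the 1/8 allotted to Sarita's branch passes to Sarita's issue by representation.
The 1/8 is divided into 4 equal shares of 1/32 among Manoj, Rajiv, Aarav, Omkar.
Manoj is living and takes 1/32.
Rajiv is living and takes 1/32.
Aarav is living and takes 1/32.
Omkar is living and takes 1/32.
Vikram is living and takes 1/4.
Deepa is living and takes 1/4.
Yamini predeceased; the 1/4 allotted to Yamini's branch passes to Yamini's issue by representation.
The 1/4 is divided into 3 equal shares of 1/12 among Hemant, Ishita, Lakshmi.
Hemant is living and takes 1/12.
Ishita is living and takes 1/12.
Lakshmi is living and takes 1/12.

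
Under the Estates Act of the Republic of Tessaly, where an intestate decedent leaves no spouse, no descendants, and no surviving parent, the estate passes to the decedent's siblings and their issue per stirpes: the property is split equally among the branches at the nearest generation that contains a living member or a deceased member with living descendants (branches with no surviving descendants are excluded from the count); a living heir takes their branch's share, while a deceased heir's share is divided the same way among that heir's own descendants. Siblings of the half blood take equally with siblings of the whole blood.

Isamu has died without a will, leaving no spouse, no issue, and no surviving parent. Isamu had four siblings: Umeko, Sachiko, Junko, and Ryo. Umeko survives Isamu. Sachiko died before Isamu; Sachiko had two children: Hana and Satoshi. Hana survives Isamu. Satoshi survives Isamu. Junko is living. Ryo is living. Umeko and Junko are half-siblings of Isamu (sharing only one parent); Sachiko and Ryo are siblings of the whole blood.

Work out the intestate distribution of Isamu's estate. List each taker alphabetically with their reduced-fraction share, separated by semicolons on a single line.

No spouse, descendants, or parent survives, so the estate passes to Isamu's siblings per stirpes.
Half-blood and whole-blood siblings take equally under the stated rule.
The estate is divided into 4 equal shares of 1/4 among Umeko, Sachiko, Junko, Ryo.
Umeko is living and takes 1/4.
Sachiko predeceased; the 1/4 allotted to Sachiko's branch passes to Sachiko's issue by representation.
The 1/4 is divided into 2 equal shares of 1/8 among Hana, Satoshi.
Hana is living and takes 1/8.
Satoshi is living and takes 1/8.
Junko is living and takes 1/4.
Ryo is living and takes 1/4.

Hana 1/8; Junko 1/4; Ryo 1/4; Satoshi 1/8; Umeko 1/4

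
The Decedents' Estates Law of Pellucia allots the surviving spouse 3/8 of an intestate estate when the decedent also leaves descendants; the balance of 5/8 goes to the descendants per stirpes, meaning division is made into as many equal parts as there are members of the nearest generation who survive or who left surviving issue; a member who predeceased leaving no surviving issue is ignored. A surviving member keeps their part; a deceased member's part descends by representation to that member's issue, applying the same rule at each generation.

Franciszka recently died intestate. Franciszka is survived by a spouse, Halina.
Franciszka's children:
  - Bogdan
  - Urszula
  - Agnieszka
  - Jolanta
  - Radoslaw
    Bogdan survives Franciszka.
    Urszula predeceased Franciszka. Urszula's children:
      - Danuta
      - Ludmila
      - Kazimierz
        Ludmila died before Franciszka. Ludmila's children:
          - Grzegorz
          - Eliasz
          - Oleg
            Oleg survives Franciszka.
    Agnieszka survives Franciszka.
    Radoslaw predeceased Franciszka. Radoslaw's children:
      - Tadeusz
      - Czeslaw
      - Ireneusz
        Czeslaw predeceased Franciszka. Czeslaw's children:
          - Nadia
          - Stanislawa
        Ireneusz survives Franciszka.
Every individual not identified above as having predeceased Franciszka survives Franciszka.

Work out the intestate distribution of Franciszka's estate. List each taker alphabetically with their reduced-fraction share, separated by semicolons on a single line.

Halina, as surviving spouse, takes 3/8.
The remaining 5/8 passes to Franciszka's descendants per stirpes.
The 5/8 is divided into 5 equal shares of 1/8 among Bogdan, Urszula, Agnieszka, Jolanta, Radoslaw.
Bogdan is living and takes 1/8.
Urszula predeceased; the 1/8 allotted to Urszula's branch passes to Urszula's issue by representation.
The 1/8 is divided into 3 equal shares of 1/24 among Danuta, Ludmila, Kazimierz.
Danuta is living and takes 1/24.
Ludmila predeceased; the 1/24 allotted to Ludmila's branch passes to Ludmila's issue by representation.
The 1/24 is divided into 3 equal shares of 1/72 among Grzegorz, Eliasz, Oleg.
Grzegorz is living and takes 1/72.
Eliasz is living and takes 1/72.
Oleg is living and takes 1/72.
Kazimierz is living and takes 1/24.
Agnieszka is living and takes 1/8.
Jolanta is living and takes 1/8.
Radoslaw predeceased; the 1/8 allotted to Radoslaw's branch passes to Radoslaw's issue by representation.
The 1/8 is divided into 3 equal shares of 1/24 among Tadeusz, Czeslaw, Ireneusz.
Tadeusz is living and takes 1/24.
Czeslaw predeceased; the 1/24 allotted to Czeslaw's branch passes to Czeslaw's issue by representation.
The 1/24 is divided into 2 equal shares of 1/48 among Nadia, Stanislawa.
Nadia is living and takes 1/48.
Stanislawa is living and takes 1/48.
Ireneusz is living and takes 1/24.

Agnieszka 1/8; Bogdan 1/8; Danuta 1/24; Eliasz 1/72; Grzegorz 1/72; Halina 3/8; Ireneusz 1/24; Jolanta 1/8; Kazimierz 1/24; Nadia 1/48; Oleg 1/72; Stanislawa 1/48; Tadeusz 1/24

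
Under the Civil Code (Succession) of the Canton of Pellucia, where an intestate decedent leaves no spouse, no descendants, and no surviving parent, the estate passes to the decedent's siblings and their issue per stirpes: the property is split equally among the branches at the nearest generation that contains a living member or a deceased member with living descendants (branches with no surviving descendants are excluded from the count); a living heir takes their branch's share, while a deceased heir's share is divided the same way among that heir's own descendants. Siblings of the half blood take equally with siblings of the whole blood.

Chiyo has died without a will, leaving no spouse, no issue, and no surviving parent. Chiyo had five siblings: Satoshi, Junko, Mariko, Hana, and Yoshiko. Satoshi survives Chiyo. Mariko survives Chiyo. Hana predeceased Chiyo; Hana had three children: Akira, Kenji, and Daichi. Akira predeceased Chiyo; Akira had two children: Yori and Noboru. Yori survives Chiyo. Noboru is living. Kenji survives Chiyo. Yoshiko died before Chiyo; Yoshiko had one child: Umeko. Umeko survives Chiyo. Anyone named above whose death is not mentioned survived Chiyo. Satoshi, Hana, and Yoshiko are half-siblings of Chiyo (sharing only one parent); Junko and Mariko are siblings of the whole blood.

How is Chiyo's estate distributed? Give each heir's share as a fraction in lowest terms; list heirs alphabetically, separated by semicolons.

No spouse, descendants, or parent survives, so the estate passes to Chiyo's siblings per stirpes.
Half-blood and whole-blood siblings take equally under the stated rule.
The estate is divided into 5 equal shares of 1/5 among Satoshi, Junko, Mariko, Hana, Yoshiko.
Satoshi is living and takes 1/5.
Junko is living and takes 1/5.
Mariko is living and takes 1/5.
Hana predeceased; the 1/5 allotted to Hana's branch passes to Hana's issue by representation.
The 1/5 is divided into 3 equal shares of 1/15 among Akira, Kenji, Daichi.
Akira predeceased; the 1/15 allotted to Akira's branch passes to Akira's issue by representation.
The 1/15 is divided into 2 equal shares of 1/30 among Yori, Noboru.
Yori is living and takes 1/30.
Noboru is living and takes 1/30.
Kenji is living and takes 1/15.
Daichi is living and takes 1/15.
Yoshiko predeceased; the 1/5 allotted to Yoshiko's branch passes to Yoshiko's issue by representation.
Umeko is the sole taker at this level and receives the full 1/5.

Daichi 1/15; Junko 1/5; Kenji 1/15; Mariko 1/5; Noboru 1/30; Satoshi 1/5; Umeko 1/5; Yori 1/30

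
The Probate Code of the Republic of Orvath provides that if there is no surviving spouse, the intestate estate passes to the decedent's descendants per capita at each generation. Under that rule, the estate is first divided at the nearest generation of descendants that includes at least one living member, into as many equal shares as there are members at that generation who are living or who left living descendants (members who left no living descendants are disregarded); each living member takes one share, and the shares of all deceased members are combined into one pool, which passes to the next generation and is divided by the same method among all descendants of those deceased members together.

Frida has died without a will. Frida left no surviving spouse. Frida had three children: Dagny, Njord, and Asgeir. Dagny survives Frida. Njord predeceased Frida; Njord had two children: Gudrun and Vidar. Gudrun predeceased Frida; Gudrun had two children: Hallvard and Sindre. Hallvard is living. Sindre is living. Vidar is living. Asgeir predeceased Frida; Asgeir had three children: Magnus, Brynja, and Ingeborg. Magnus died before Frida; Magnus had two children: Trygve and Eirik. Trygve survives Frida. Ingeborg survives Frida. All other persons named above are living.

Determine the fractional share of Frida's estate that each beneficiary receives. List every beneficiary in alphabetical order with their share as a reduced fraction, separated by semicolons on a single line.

There is no surviving spouse, so the entire estate passes to Frida's descendants per capita at each generation.
At generation 1 (Dagny, Njord, Asgeir) there are 3 shares of (1)/3 = 1/3 each.
Living: Dagny — each takes 1/3.
Deceased: Njord and Asgeir. Their combined 2/3 is pooled and carried to generation 2.
At generation 2 (Gudrun, Vidar, Magnus, Brynja, Ingeborg) there are 5 shares of (2/3)/5 = 2/15 each.
Living: Vidar, Brynja, and Ingeborg — each takes 2/15.
Deceased: Gudrun and Magnus. Their combined 4/15 is pooled and carried to generation 3.
At generation 3 (Hallvard, Sindre, Trygve, Eirik) there are 4 shares of (4/15)/4 = 1/15 each.
Living: Hallvard, Sindre, Trygve, and Eirik — each takes 1/15.

Brynja 2/15; Dagny 1/3; Eirik 1/15; Hallvard 1/15; Ingeborg 2/15; Sindre 1/15; Trygve 1/15; Vidar 2/15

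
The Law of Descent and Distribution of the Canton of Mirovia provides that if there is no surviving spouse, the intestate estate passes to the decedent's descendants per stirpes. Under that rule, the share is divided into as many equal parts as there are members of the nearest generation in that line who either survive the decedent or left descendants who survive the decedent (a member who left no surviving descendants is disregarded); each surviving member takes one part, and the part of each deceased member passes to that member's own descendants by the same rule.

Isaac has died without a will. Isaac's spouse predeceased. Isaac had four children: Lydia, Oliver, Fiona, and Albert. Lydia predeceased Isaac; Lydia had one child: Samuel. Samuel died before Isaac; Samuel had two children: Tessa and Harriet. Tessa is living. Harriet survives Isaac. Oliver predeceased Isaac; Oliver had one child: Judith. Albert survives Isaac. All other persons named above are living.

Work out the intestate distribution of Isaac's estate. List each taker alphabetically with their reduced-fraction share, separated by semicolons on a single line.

There is no surviving spouse, so the entire estate passes to Isaac's descendants per stirpes.
The estate is divided into 4 equal shares of 1/4 among Lydia, Oliver, Fiona, Albert.
Lydia predeceased; the 1/4 allotted to Lydia's branch passes to Lydia's issue by representation.
Samuel's line is the sole branch at this level, so the full 1/4 passes to Samuel's issue by representation.
The 1/4 is divided into 2 equal shares of 1/8 among Tessa, Harriet.
Tessa is living and takes 1/8.
Harriet is living and takes 1/8.
Oliver predeceased; the 1/4 allotted to Oliver's branch passes to Oliver's issue by representation.
Judith is the sole taker at this level and receives the full 1/4.
Fiona is living and takes 1/4.
Albert is living and takes 1/4.

Albert 1/4; Fiona 1/4; Harriet 1/8; Judith 1/4; Tessa 1/8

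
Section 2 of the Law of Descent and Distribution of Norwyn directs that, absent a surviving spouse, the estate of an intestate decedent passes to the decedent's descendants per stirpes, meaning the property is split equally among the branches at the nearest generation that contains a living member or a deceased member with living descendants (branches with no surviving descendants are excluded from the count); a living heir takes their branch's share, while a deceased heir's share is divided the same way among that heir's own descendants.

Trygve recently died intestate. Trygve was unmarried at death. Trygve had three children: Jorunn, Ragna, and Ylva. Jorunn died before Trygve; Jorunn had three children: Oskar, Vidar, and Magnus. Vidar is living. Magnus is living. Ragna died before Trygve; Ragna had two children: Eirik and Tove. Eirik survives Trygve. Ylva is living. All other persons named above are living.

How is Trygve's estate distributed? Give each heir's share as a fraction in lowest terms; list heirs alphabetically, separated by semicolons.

There is no surviving spouse, so the entire estate passes to Trygve's descendants per stirpes.
The estate is divided into 3 equal shares of 1/3 among Jorunn, Ragna, Ylva.
Jorunn predeceased; the 1/3 allotted to Jorunn's branch passes to Jorunn's issue by representation.
The 1/3 is divided into 3 equal shares of 1/9 among Oskar, Vidar, Magnus.
Oskar is living and takes 1/9.
Vidar is living and takes 1/9.
Magnus is living and takes 1/9.
Ragna predeceased; the 1/3 allotted to Ragna's branch passes to Ragna's issue by representation.
The 1/3 is divided into 2 equal shares of 1/6 among Eirik, Tove.
Eirik is living and takes 1/6.
Tove is living and takes 1/6.
Ylva is living and takes 1/3.

Eirik 1/6; Magnus 1/9; Oskar 1/9; Tove 1/6; Vidar 1/9; Ylva 1/3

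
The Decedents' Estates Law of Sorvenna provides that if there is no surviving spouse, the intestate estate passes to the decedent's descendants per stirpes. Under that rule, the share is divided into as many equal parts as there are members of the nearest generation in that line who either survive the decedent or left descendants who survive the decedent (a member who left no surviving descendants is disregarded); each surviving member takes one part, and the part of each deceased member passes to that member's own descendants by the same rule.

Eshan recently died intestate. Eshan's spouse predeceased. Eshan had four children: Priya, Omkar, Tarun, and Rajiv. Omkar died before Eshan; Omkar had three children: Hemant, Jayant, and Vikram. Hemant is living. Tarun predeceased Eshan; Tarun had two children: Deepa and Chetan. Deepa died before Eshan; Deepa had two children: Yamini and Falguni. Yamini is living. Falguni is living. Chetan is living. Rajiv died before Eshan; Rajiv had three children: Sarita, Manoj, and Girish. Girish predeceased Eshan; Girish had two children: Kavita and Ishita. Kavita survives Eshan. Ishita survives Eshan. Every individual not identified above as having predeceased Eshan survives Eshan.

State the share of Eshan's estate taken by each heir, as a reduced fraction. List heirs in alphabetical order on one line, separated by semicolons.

There is no surviving spouse, so the entire estate passes to Eshan's descendants per stirpes.
The estate is divided into 4 equal shares of 1/4 among Priya, Omkar, Tarun, Rajiv.
Priya is living and takes 1/4.
Omkar predeceased; the 1/4 allotted to Omkar's branch passes to Omkar's issue by representation.
The 1/4 is divided into 3 equal shares of 1/12 among Hemant, Jayant, Vikram.
Hemant is living and takes 1/12.
Jayant is living and takes 1/12.
Vikram is living and takes 1/12.
Tarun predeceased; the 1/4 allotted to Tarun's branch passes to Tarun's issue by representation.
The 1/4 is divided into 2 equal shares of 1/8 among Deepa, Chetan.
Deepa predeceased; the 1/8 allotted to Deepa's branch passes to Deepa's issue by representation.
The 1/8 is divided into 2 equal shares of 1/16 among Yamini, Falguni.
Yamini is living and takes 1/16.
Falguni is living and takes 1/16.
Chetan is living and takes 1/8.
Rajiv predeceased; the 1/4 allotted to Rajiv's branch passes to Rajiv's issue by representation.
The 1/4 is divided into 3 equal shares of 1/12 among Sarita, Manoj, Girish.
Sarita is living and takes 1/12.
Manoj is living and takes 1/12.
Girish predeceased; the 1/12 allotted to Girish's branch passes to Girish's issue by representation.
The 1/12 is divided into 2 equal shares of 1/24 among Kavita, Ishita.
Kavita is living and takes 1/24.
Ishita is living and takes 1/24.

Chetan 1/8; Falguni 1/16; Hemant 1/12; Ishita 1/24; Jayant 1/12; Kavita 1/24; Manoj 1/12; Priya 1/4; Sarita 1/12; Vikram 1/12; Yamini 1/16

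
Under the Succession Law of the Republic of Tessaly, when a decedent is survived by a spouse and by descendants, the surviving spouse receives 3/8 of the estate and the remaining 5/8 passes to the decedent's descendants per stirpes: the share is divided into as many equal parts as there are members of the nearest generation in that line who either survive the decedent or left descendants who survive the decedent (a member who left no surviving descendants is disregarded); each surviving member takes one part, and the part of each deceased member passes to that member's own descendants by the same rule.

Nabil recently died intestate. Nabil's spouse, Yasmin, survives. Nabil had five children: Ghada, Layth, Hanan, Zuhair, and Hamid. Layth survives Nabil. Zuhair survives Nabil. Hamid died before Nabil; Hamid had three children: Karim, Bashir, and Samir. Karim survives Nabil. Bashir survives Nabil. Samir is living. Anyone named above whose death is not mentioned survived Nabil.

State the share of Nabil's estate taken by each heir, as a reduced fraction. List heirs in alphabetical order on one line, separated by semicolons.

Yasmin, as surviving spouse, takes 3/8.
The remaining 5/8 passes to Nabil's descendants per stirpes.
The 5/8 is divided into 5 equal shares of 1/8 among Ghada, Layth, Hanan, Zuhair, Hamid.
Ghada is living and takes 1/8.
Layth is living and takes 1/8.
Hanan is living and takes 1/8.
Zuhair is living and takes 1/8.
Hamid predeceased; the 1/8 allotted to Hamid's branch passes to Hamid's issue by representation.
The 1/8 is divided into 3 equal shares of 1/24 among Karim, Bashir, Samir.
Karim is living and takes 1/24.
Bashir is living and takes 1/24.
Samir is living and takes 1/24.

Bashir 1/24; Ghada 1/8; Hanan 1/8; Karim 1/24; Layth 1/8; Samir 1/24; Yasmin 3/8; Zuhair 1/8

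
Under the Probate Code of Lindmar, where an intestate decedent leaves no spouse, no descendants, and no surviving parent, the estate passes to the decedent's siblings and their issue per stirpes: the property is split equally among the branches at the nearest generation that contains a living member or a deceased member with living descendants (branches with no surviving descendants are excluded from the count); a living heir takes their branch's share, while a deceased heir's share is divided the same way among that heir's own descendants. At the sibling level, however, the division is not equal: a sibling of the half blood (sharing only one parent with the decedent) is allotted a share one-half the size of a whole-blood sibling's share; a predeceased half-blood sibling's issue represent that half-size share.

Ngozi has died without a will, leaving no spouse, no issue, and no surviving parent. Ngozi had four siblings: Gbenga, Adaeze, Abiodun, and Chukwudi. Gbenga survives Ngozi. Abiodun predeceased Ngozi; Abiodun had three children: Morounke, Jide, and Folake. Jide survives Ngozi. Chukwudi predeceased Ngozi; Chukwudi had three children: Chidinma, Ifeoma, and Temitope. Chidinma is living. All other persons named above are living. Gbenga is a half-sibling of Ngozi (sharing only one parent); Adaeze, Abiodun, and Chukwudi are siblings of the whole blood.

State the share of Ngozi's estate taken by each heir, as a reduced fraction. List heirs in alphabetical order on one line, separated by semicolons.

No spouse, descendants, or parent survives, so the estate passes to Ngozi's siblings per stirpes.
Half-blood siblings count for one-half the weight of whole-blood siblings at the initial division.
Dividing 1 in proportion to weights (total weight 7/2): Gbenga (weight 1/2) → 1/7; Adaeze (weight 1) → 2/7; Abiodun (weight 1) → 2/7; Chukwudi (weight 1) → 2/7.
Gbenga is living and takes 1/7.
Adaeze is living and takes 2/7.
Abiodun predeceased; the 2/7 allotted to Abiodun's branch passes to Abiodun's issue by representation.
The 2/7 is divided into 3 equal shares of 2/21 among Morounke, Jide, Folake.
Morounke is living and takes 2/21.
Jide is living and takes 2/21.
Folake is living and takes 2/21.
Chukwudi predeceased; the 2/7 allotted to Chukwudi's branch passes to Chukwudi's issue by representation.
The 2/7 is divided into 3 equal shares of 2/21 among Chidinma, Ifeoma, Temitope.
Chidinma is living and takes 2/21.
Ifeoma is living and takes 2/21.
Temitope is living and takes 2/21.

Adaeze 2/7; Chidinma 2/21; Folake 2/21; Gbenga 1/7; Ifeoma 2/21; Jide 2/21; Morounke 2/21; Temitope 2/21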